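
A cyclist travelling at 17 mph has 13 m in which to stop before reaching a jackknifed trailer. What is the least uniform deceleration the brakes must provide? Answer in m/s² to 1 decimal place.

17 mph × 0.44704 = 7.5997 m/s.
v² = 2a·d ⇒ a = v²/(2d) = 7.5997² / (2 × 13.000) = 57.755 / 26.000 = 2.2213 m/s².

Required deceleration ≈ 2.2 m/s²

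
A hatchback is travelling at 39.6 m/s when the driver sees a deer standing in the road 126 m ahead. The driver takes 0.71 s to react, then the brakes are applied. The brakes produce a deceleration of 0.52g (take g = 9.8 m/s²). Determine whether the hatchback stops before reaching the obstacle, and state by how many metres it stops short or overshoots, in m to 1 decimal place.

a = 0.52 × 9.8 = 5.096 m/s².
Reaction distance = 39.6000 × 0.71 = 28.116 m.
Braking distance = v²/(2a) = 1568.160 / 10.192 = 153.862 m.
Total stopping distance = 28.116 + 153.862 = 181.978 m, vs 126 m available — it cannot stop in time and overshoots by 181.978 − 126 = 55.978 m.

No — it overshoots by 56.0 m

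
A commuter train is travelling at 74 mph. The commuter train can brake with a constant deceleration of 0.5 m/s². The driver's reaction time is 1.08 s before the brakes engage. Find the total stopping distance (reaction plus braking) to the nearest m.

74 mph × 0.44704 = 33.0810 m/s.
Reaction distance = v·t_r = 33.0810 × 1.08 = 35.727 m.
Braking distance = v²/(2a) = 33.0810² / (2 × 0.500) = 1094.353 / 1.000 = 1094.353 m.
Total = 35.727 + 1094.353 = 1130.080 m.

Total stopping distance ≈ 1130 m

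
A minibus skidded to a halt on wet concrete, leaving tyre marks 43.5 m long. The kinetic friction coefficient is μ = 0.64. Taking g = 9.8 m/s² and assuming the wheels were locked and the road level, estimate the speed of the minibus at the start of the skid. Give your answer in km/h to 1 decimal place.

Initial speed ≈ 84.1 km/h

Deceleration a = μg = 0.64 × 9.8 = 6.272 m/s².
v = √(2a·d) = √(2 × 6.272 × 43.5) = √545.664 = 23.3595 m/s.
= 23.3595 × 3.6 = 84.094 km/h.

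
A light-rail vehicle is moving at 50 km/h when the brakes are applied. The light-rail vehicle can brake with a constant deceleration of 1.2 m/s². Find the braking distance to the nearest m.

50 km/h ÷ 3.6 = 13.8889 m/s.
Braking distance = v²/(2a) = 13.8889² / (2 × 1.200) = 192.902 / 2.400 = 80.376 m.

Braking distance ≈ 80 m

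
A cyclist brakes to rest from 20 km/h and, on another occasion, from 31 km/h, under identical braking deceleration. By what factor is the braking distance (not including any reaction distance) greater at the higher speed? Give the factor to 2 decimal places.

Factor ≈ 2.40

Braking distance d = v²/(2a), so with a fixed, d ∝ v².
Factor = (31/20)² = 1.5500² = 2.4025.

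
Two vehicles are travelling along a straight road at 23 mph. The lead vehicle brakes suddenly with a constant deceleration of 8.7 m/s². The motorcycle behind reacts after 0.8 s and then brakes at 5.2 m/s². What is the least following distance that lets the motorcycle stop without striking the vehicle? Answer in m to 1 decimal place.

Minimum gap ≈ 12.3 m

23 mph × 0.44704 = 10.2819 m/s.
Leader travels v²/(2a_L) = 105.717 / 17.400 = 6.076 m before stopping.
Follower covers v·t_r = 10.2819 × 0.8 = 8.226 m while reacting, then v²/(2a_F) = 105.717 / 10.400 = 10.165 m while braking, for a total of 8.226 + 10.165 = 18.391 m.
Since a_F ≤ a_L and the follower starts braking later, the follower is never slower than the leader, so the closest approach is when both have stopped.
Minimum gap = 18.391 − 6.076 = 12.315 m.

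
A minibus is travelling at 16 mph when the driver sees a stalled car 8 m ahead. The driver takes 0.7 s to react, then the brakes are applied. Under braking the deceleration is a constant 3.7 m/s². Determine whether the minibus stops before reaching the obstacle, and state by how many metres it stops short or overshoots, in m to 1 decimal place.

No — it overshoots by 3.9 m

16 mph × 0.44704 = 7.1526 m/s.
Reaction distance = 7.1526 × 0.7 = 5.007 m.
Braking distance = v²/(2a) = 51.160 / 7.400 = 6.914 m.
Total stopping distance = 5.007 + 6.914 = 11.921 m, vs 8 m available — it cannot stop in time and overshoots by 11.921 − 8 = 3.921 m.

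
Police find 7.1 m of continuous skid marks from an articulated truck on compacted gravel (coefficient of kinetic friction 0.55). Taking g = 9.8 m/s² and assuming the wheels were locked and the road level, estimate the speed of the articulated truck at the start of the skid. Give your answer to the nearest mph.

Initial speed ≈ 20 mph

Deceleration a = μg = 0.55 × 9.8 = 5.390 m/s².
v = √(2a·d) = √(2 × 5.390 × 7.1) = √76.538 = 8.7486 m/s.
= 8.7486 ÷ 0.44704 = 19.570 mph.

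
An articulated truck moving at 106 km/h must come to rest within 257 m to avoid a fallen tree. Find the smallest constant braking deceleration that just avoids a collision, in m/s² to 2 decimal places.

Required deceleration ≈ 1.69 m/s²

106 km/h ÷ 3.6 = 29.4444 m/s.
v² = 2a·d ⇒ a = v²/(2d) = 29.4444² / (2 × 257.000) = 866.973 / 514.000 = 1.6867 m/s².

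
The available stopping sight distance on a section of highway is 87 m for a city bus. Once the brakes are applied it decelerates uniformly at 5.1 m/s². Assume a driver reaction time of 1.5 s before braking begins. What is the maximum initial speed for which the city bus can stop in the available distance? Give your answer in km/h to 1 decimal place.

Maximum speed ≈ 83.2 km/h

Stopping distance: v·t_r + v²/(2a) = 87 with t_r = 1.5 s and a = 5.100 m/s².
So v² + 15.300 v − 887.40 = 0.
Positive root: v = −a·t_r + √((a·t_r)² + 2a·d) = −7.650 + √(58.523 + 887.40) = 23.1059 m/s.
23.1059 m/s × 3.6 = 83.181 km/h.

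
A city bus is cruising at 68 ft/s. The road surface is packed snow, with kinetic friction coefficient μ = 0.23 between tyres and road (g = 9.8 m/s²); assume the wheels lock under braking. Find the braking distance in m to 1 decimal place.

68 ft/s × 0.3048 = 20.7264 m/s.
a = μg = 0.23 × 9.8 = 2.254 m/s².
Braking distance = v²/(2a) = 20.7264² / (2 × 2.254) = 429.584 / 4.508 = 95.294 m.

Braking distance ≈ 95.3 m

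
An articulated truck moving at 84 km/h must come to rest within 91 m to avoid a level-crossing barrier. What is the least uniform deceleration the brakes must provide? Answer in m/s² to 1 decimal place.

Required deceleration ≈ 3.0 m/s²

84 km/h ÷ 3.6 = 23.3333 m/s.
v² = 2a·d ⇒ a = v²/(2d) = 23.3333² / (2 × 91.000) = 544.443 / 182.000 = 2.9914 m/s².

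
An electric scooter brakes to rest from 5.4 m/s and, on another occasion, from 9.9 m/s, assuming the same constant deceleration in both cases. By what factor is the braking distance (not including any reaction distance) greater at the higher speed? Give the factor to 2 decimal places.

Braking distance d = v²/(2a), so with a fixed, d ∝ v².
Factor = (9.9/5.4)² = 1.8333² = 3.3610.

Factor ≈ 3.36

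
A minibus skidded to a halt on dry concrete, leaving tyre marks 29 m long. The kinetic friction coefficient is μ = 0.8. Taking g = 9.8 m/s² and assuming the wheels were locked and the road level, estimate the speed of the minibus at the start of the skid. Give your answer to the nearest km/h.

Deceleration a = μg = 0.8 × 9.8 = 7.840 m/s².
v = √(2a·d) = √(2 × 7.840 × 29) = √454.720 = 21.3242 m/s.
= 21.3242 × 3.6 = 76.767 km/h.

Initial speed ≈ 77 km/h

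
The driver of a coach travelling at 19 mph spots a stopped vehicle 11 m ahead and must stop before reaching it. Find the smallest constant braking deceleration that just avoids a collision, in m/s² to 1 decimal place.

Required deceleration ≈ 3.3 m/s²

19 mph × 0.44704 = 8.4938 m/s.
v² = 2a·d ⇒ a = v²/(2d) = 8.4938² / (2 × 11.000) = 72.145 / 22.000 = 3.2793 m/s².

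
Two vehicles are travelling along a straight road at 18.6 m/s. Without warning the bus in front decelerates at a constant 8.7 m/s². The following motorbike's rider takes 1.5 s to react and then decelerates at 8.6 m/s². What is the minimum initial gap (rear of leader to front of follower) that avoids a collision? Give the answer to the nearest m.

Minimum gap ≈ 28 m

Leader travels v²/(2a_L) = 345.960 / 17.400 = 19.883 m before stopping.
Follower covers v·t_r = 18.6000 × 1.5 = 27.900 m while reacting, then v²/(2a_F) = 345.960 / 17.200 = 20.114 m while braking, for a total of 27.900 + 20.114 = 48.014 m.
Since a_F ≤ a_L and the follower starts braking later, the follower is never slower than the leader, so the closest approach is when both have stopped.
Minimum gap = 48.014 − 19.883 = 28.131 m.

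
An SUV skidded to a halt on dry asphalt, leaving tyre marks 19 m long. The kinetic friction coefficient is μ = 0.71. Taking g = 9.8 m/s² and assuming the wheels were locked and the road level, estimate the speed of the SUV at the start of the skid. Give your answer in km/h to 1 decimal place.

Deceleration a = μg = 0.71 × 9.8 = 6.958 m/s².
v = √(2a·d) = √(2 × 6.958 × 19) = √264.404 = 16.2605 m/s.
= 16.2605 × 3.6 = 58.538 km/h.

Initial speed ≈ 58.5 km/h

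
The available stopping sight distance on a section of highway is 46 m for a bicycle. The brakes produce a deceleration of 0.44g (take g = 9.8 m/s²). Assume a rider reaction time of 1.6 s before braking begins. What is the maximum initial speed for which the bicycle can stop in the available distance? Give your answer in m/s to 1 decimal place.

a = 0.44 × 9.8 = 4.312 m/s².
Stopping distance: v·t_r + v²/(2a) = 46 with t_r = 1.6 s and a = 4.312 m/s².
So v² + 13.798 v − 396.70 = 0.
Positive root: v = −a·t_r + √((a·t_r)² + 2a·d) = −6.899 + √(47.596 + 396.70) = 14.1793 m/s.

Maximum speed ≈ 14.2 m/s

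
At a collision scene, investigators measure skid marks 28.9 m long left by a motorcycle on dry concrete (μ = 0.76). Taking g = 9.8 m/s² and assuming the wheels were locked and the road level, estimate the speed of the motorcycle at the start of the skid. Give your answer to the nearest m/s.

Deceleration a = μg = 0.76 × 9.8 = 7.448 m/s².
v = √(2a·d) = √(2 × 7.448 × 28.9) = √430.494 = 20.7483 m/s.

Initial speed ≈ 21 m/s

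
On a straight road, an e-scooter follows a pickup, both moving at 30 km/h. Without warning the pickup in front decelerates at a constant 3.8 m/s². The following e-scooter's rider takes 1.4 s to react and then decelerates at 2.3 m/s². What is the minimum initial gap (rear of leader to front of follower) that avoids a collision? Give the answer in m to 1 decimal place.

Minimum gap ≈ 17.6 m

30 km/h ÷ 3.6 = 8.3333 m/s.
Leader travels v²/(2a_L) = 69.444 / 7.600 = 9.137 m before stopping.
Follower covers v·t_r = 8.3333 × 1.4 = 11.667 m while reacting, then v²/(2a_F) = 69.444 / 4.600 = 15.097 m while braking, for a total of 11.667 + 15.097 = 26.764 m.
Since a_F ≤ a_L and the follower starts braking later, the follower is never slower than the leader, so the closest approach is when both have stopped.
Minimum gap = 26.764 − 9.137 = 17.627 m.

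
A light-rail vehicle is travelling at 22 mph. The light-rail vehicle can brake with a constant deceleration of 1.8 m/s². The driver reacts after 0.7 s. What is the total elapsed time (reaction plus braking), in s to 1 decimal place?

22 mph × 0.44704 = 9.8349 m/s.
Braking time = v/a = 9.8349 / 1.800 = 5.464 s.
Total = 0.7 + 5.464 = 6.164 s.

Total time ≈ 6.2 s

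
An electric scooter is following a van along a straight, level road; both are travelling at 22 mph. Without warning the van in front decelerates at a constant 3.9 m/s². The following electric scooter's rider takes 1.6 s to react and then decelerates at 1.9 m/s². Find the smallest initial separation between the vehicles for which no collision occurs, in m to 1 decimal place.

Minimum gap ≈ 28.8 m

22 mph × 0.44704 = 9.8349 m/s.
Leader travels v²/(2a_L) = 96.725 / 7.800 = 12.401 m before stopping.
Follower covers v·t_r = 9.8349 × 1.6 = 15.736 m while reacting, then v²/(2a_F) = 96.725 / 3.800 = 25.454 m while braking, for a total of 15.736 + 25.454 = 41.190 m.
Since a_F ≤ a_L and the follower starts braking later, the follower is never slower than the leader, so the closest approach is when both have stopped.
Minimum gap = 41.190 − 12.401 = 28.789 m.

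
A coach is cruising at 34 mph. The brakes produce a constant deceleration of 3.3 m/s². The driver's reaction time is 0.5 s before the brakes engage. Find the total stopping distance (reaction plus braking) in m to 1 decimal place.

Total stopping distance ≈ 42.6 m

34 mph × 0.44704 = 15.1994 m/s.
Reaction distance = v·t_r = 15.1994 × 0.5 = 7.600 m.
Braking distance = v²/(2a) = 15.1994² / (2 × 3.300) = 231.022 / 6.600 = 35.003 m.
Total = 7.600 + 35.003 = 42.603 m.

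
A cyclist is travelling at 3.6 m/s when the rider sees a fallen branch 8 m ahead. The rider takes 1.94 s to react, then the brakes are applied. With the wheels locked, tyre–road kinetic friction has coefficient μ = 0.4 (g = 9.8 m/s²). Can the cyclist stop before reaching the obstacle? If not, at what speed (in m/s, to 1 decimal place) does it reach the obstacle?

No — it strikes the obstacle at 2.2 m/s

a = μg = 0.4 × 9.8 = 3.920 m/s².
Reaction distance = 3.6000 × 1.94 = 6.984 m.
Braking distance needed to stop: v²/(2a) = 12.960 / 7.840 = 1.653 m, so total needed = 6.984 + 1.653 = 8.637 m > 8 m — it cannot stop.
Distance remaining when braking begins: 8 − 6.984 = 1.016 m.
v² = v₀² − 2a·d = 12.960 − 2 × 3.920 × 1.016 = 4.995 m²/s².
v = √4.995 = 2.235 m/s.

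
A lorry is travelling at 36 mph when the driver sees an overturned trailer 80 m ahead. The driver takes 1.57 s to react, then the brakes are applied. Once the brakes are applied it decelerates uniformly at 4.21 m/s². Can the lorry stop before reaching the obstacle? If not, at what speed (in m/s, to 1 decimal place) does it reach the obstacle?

36 mph × 0.44704 = 16.0934 m/s.
Reaction distance = 16.0934 × 1.57 = 25.267 m.
Braking distance = v²/(2a) = 258.998 / 8.420 = 30.760 m.
Total stopping distance = 25.267 + 30.760 = 56.027 m, vs 80 m available — it stops with 80 − 56.027 = 23.973 m to spare.

Yes — it stops about 24.0 m short of the obstacle, so it never reaches it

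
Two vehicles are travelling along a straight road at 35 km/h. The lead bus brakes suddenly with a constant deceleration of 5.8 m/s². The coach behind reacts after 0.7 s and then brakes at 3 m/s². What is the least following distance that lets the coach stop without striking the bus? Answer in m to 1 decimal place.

35 km/h ÷ 3.6 = 9.7222 m/s.
Leader travels v²/(2a_L) = 94.521 / 11.600 = 8.148 m before stopping.
Follower covers v·t_r = 9.7222 × 0.7 = 6.806 m while reacting, then v²/(2a_F) = 94.521 / 6.000 = 15.754 m while braking, for a total of 6.806 + 15.754 = 22.560 m.
Since a_F ≤ a_L and the follower starts braking later, the follower is never slower than the leader, so the closest approach is when both have stopped.
Minimum gap = 22.560 − 8.148 = 14.412 m.

Minimum gap ≈ 14.4 m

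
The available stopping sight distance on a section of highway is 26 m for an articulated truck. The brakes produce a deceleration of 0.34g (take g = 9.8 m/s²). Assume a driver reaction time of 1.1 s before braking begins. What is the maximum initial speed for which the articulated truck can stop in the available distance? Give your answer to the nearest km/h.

Maximum speed ≈ 36 km/h

a = 0.34 × 9.8 = 3.332 m/s².
Stopping distance: v·t_r + v²/(2a) = 26 with t_r = 1.1 s and a = 3.332 m/s².
So v² + 7.330 v − 173.26 = 0.
Positive root: v = −a·t_r + √((a·t_r)² + 2a·d) = −3.665 + √(13.432 + 173.26) = 9.9985 m/s.
9.9985 m/s × 3.6 = 35.995 km/h.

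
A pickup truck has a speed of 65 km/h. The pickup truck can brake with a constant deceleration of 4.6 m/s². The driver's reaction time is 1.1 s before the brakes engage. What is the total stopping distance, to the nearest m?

Total stopping distance ≈ 55 m

65 km/h ÷ 3.6 = 18.0556 m/s.
Reaction distance = v·t_r = 18.0556 × 1.1 = 19.861 m.
Braking distance = v²/(2a) = 18.0556² / (2 × 4.600) = 326.005 / 9.200 = 35.435 m.
Total = 19.861 + 35.435 = 55.296 m.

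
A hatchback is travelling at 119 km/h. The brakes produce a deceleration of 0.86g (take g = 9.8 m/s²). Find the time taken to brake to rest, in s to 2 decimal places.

119 km/h ÷ 3.6 = 33.0556 m/s.
a = 0.86 × 9.8 = 8.428 m/s².
Braking time = v/a = 33.0556 / 8.428 = 3.922 s.

Braking time ≈ 3.92 s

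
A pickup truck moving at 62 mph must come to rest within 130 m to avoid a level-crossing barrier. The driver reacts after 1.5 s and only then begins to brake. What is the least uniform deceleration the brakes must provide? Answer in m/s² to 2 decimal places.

62 mph × 0.44704 = 27.7165 m/s.
Distance covered during reaction = 27.7165 × 1.5 = 41.575 m.
Distance available for braking: 130 − 41.575 = 88.425 m.
v² = 2a·d ⇒ a = v²/(2d) = 27.7165² / (2 × 88.425) = 768.204 / 176.850 = 4.3438 m/s².

Required deceleration ≈ 4.34 m/s²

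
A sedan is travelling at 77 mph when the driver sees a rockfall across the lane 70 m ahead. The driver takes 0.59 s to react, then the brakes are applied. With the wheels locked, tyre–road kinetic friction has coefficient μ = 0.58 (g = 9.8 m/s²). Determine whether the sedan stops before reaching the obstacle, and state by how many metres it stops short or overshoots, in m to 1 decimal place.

77 mph × 0.44704 = 34.4221 m/s.
a = μg = 0.58 × 9.8 = 5.684 m/s².
Reaction distance = 34.4221 × 0.59 = 20.309 m.
Braking distance = v²/(2a) = 1184.881 / 11.368 = 104.230 m.
Total stopping distance = 20.309 + 104.230 = 124.539 m, vs 70 m available — it cannot stop in time and overshoots by 124.539 − 70 = 54.539 m.

No — it overshoots by 54.5 m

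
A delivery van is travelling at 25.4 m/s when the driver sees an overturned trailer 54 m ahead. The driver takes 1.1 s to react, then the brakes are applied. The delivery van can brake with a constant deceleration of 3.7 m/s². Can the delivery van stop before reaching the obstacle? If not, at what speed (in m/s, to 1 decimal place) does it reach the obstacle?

No — it strikes the obstacle at 21.3 m/s

Reaction distance = 25.4000 × 1.1 = 27.940 m.
Braking distance needed to stop: v²/(2a) = 645.160 / 7.400 = 87.184 m, so total needed = 27.940 + 87.184 = 115.124 m > 54 m — it cannot stop.
Distance remaining when braking begins: 54 − 27.940 = 26.060 m.
v² = v₀² − 2a·d = 645.160 − 2 × 3.700 × 26.060 = 452.316 m²/s².
v = √452.316 = 21.268 m/s.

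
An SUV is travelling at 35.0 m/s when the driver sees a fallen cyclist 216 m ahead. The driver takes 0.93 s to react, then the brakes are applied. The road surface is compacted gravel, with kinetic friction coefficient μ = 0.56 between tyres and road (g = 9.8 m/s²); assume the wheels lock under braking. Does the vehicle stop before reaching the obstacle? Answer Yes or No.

Yes

a = μg = 0.56 × 9.8 = 5.488 m/s².
Reaction distance = 35.0000 × 0.93 = 32.550 m.
Braking distance = v²/(2a) = 1225.000 / 10.976 = 111.607 m.
Total stopping distance = 32.550 + 111.607 = 144.157 m, vs 216 m available — it stops with 216 − 144.157 = 71.843 m to spare.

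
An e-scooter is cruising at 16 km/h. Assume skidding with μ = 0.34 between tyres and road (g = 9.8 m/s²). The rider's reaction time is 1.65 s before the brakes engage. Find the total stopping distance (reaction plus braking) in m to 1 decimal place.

Total stopping distance ≈ 10.3 m

16 km/h ÷ 3.6 = 4.4444 m/s.
a = μg = 0.34 × 9.8 = 3.332 m/s².
Reaction distance = v·t_r = 4.4444 × 1.65 = 7.333 m.
Braking distance = v²/(2a) = 4.4444² / (2 × 3.332) = 19.753 / 6.664 = 2.964 m.
Total = 7.333 + 2.964 = 10.297 m.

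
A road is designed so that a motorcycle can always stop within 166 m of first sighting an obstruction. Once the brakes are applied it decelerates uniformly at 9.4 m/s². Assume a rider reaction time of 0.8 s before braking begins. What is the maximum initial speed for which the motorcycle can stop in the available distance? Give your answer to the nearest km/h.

Maximum speed ≈ 176 km/h

Stopping distance: v·t_r + v²/(2a) = 166 with t_r = 0.8 s and a = 9.400 m/s².
So v² + 15.040 v − 3120.80 = 0.
Positive root: v = −a·t_r + √((a·t_r)² + 2a·d) = −7.520 + √(56.550 + 3120.80) = 48.8480 m/s.
48.8480 m/s × 3.6 = 175.853 km/h.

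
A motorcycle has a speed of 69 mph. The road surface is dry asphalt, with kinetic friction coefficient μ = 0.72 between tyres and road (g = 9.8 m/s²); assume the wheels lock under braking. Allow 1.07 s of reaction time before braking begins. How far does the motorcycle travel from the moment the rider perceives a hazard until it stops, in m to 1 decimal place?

69 mph × 0.44704 = 30.8458 m/s.
a = μg = 0.72 × 9.8 = 7.056 m/s².
Reaction distance = v·t_r = 30.8458 × 1.07 = 33.005 m.
Braking distance = v²/(2a) = 30.8458² / (2 × 7.056) = 951.463 / 14.112 = 67.422 m.
Total = 33.005 + 67.422 = 100.427 m.

Total stopping distance ≈ 100.4 m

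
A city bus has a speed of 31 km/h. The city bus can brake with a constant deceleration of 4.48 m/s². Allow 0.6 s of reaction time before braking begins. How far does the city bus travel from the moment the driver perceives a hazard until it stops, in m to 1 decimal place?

Total stopping distance ≈ 13.4 m

31 km/h ÷ 3.6 = 8.6111 m/s.
Reaction distance = v·t_r = 8.6111 × 0.6 = 5.167 m.
Braking distance = v²/(2a) = 8.6111² / (2 × 4.480) = 74.151 / 8.960 = 8.276 m.
Total = 5.167 + 8.276 = 13.443 m.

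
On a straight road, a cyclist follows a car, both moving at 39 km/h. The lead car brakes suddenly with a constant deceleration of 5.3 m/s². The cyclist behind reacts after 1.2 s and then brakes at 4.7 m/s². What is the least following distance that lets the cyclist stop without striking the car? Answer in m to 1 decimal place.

39 km/h ÷ 3.6 = 10.8333 m/s.
Leader travels v²/(2a_L) = 117.360 / 10.600 = 11.072 m before stopping.
Follower covers v·t_r = 10.8333 × 1.2 = 13.000 m while reacting, then v²/(2a_F) = 117.360 / 9.400 = 12.485 m while braking, for a total of 13.000 + 12.485 = 25.485 m.
Since a_F ≤ a_L and the follower starts braking later, the follower is never slower than the leader, so the closest approach is when both have stopped.
Minimum gap = 25.485 − 11.072 = 14.413 m.

Minimum gap ≈ 14.4 m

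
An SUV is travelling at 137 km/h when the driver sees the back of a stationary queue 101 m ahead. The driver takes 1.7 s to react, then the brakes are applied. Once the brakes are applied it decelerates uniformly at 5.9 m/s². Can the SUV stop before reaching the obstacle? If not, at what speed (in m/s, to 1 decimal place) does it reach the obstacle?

137 km/h ÷ 3.6 = 38.0556 m/s.
Reaction distance = 38.0556 × 1.7 = 64.695 m.
Braking distance needed to stop: v²/(2a) = 1448.229 / 11.800 = 122.731 m, so total needed = 64.695 + 122.731 = 187.426 m > 101 m — it cannot stop.
Distance remaining when braking begins: 101 − 64.695 = 36.305 m.
v² = v₀² − 2a·d = 1448.229 − 2 × 5.900 × 36.305 = 1019.830 m²/s².
v = √1019.830 = 31.935 m/s.

No — it strikes the obstacle at 31.9 m/s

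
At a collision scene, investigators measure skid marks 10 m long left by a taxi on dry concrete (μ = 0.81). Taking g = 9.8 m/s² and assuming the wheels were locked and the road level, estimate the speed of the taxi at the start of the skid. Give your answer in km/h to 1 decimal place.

Deceleration a = μg = 0.81 × 9.8 = 7.938 m/s².
v = √(2a·d) = √(2 × 7.938 × 10) = √158.760 = 12.6000 m/s.
= 12.6000 × 3.6 = 45.360 km/h.

Initial speed ≈ 45.4 km/h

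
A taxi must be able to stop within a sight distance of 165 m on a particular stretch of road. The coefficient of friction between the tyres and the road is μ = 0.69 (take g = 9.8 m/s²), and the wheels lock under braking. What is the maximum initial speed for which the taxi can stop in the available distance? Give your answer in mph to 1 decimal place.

a = μg = 0.69 × 9.8 = 6.762 m/s².
v²/(2a) = d ⇒ v = √(2 × 6.762 × 165) = √2231.46 = 47.2383 m/s.
47.2383 m/s ÷ 0.44704 = 105.669 mph.

Maximum speed ≈ 105.7 mph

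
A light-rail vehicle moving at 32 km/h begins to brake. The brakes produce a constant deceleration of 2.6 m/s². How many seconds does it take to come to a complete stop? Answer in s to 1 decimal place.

32 km/h ÷ 3.6 = 8.8889 m/s.
Braking time = v/a = 8.8889 / 2.600 = 3.419 s.

Braking time ≈ 3.4 s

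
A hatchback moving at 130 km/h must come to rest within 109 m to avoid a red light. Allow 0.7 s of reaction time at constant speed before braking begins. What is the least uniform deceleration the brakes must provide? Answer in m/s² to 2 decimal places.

130 km/h ÷ 3.6 = 36.1111 m/s.
Distance covered during reaction = 36.1111 × 0.7 = 25.278 m.
Distance available for braking: 109 − 25.278 = 83.722 m.
v² = 2a·d ⇒ a = v²/(2d) = 36.1111² / (2 × 83.722) = 1304.012 / 167.444 = 7.7877 m/s².

Required deceleration ≈ 7.79 m/s²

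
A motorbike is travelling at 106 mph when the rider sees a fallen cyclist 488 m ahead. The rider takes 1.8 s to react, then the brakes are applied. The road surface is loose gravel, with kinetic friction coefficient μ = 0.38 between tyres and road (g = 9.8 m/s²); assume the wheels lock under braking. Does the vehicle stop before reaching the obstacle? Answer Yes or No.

Yes

106 mph × 0.44704 = 47.3862 m/s.
a = μg = 0.38 × 9.8 = 3.724 m/s².
Reaction distance = 47.3862 × 1.8 = 85.295 m.
Braking distance = v²/(2a) = 2245.452 / 7.448 = 301.484 m.
Total stopping distance = 85.295 + 301.484 = 386.779 m, vs 488 m available — it stops with 488 − 386.779 = 101.221 m to spare.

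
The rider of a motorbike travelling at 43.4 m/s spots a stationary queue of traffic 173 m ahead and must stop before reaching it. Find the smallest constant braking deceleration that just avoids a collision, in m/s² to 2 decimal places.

Required deceleration ≈ 5.44 m/s²

v² = 2a·d ⇒ a = v²/(2d) = 43.4000² / (2 × 173.000) = 1883.560 / 346.000 = 5.4438 m/s².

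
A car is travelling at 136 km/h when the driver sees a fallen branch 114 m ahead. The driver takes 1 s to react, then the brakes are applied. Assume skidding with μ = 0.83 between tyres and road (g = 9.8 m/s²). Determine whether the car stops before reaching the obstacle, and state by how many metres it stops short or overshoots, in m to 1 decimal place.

136 km/h ÷ 3.6 = 37.7778 m/s.
a = μg = 0.83 × 9.8 = 8.134 m/s².
Reaction distance = 37.7778 × 1 = 37.778 m.
Braking distance = v²/(2a) = 1427.162 / 16.268 = 87.728 m.
Total stopping distance = 37.778 + 87.728 = 125.506 m, vs 114 m available — it cannot stop in time and overshoots by 125.506 − 114 = 11.506 m.

No — it overshoots by 11.5 m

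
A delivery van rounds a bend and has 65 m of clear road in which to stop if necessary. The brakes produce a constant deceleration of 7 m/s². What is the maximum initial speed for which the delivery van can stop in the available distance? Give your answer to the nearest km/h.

Maximum speed ≈ 109 km/h

v²/(2a) = d ⇒ v = √(2 × 7.000 × 65) = √910.00 = 30.1662 m/s.
30.1662 m/s × 3.6 = 108.598 km/h.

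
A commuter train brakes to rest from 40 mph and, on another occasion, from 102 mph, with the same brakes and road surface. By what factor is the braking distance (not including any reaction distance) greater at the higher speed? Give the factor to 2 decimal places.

Braking distance d = v²/(2a), so with a fixed, d ∝ v².
Factor = (102/40)² = 2.5500² = 6.5025.

Factor ≈ 6.50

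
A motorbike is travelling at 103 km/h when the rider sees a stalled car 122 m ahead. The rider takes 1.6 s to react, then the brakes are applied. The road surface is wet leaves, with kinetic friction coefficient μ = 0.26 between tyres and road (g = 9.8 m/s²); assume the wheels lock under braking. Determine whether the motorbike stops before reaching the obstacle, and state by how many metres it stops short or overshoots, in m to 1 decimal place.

103 km/h ÷ 3.6 = 28.6111 m/s.
a = μg = 0.26 × 9.8 = 2.548 m/s².
Reaction distance = 28.6111 × 1.6 = 45.778 m.
Braking distance = v²/(2a) = 818.595 / 5.096 = 160.635 m.
Total stopping distance = 45.778 + 160.635 = 206.413 m, vs 122 m available — it cannot stop in time and overshoots by 206.413 − 122 = 84.413 m.

No — it overshoots by 84.4 m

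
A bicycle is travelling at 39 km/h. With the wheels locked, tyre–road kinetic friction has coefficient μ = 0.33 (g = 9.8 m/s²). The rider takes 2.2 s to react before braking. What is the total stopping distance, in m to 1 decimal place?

Total stopping distance ≈ 42.0 m

39 km/h ÷ 3.6 = 10.8333 m/s.
a = μg = 0.33 × 9.8 = 3.234 m/s².
Reaction distance = v·t_r = 10.8333 × 2.2 = 23.833 m.
Braking distance = v²/(2a) = 10.8333² / (2 × 3.234) = 117.360 / 6.468 = 18.145 m.
Total = 23.833 + 18.145 = 41.978 m.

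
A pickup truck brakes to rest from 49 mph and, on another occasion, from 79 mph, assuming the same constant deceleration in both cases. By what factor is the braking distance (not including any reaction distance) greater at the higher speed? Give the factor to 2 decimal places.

Braking distance d = v²/(2a), so with a fixed, d ∝ v².
Factor = (79/49)² = 1.6122² = 2.5992.

Factor ≈ 2.60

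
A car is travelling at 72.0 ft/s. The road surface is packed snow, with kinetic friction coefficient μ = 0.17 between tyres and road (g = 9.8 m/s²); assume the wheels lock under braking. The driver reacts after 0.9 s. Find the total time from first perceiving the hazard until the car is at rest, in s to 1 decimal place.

Total time ≈ 14.1 s

72 ft/s × 0.3048 = 21.9456 m/s.
a = μg = 0.17 × 9.8 = 1.666 m/s².
Braking time = v/a = 21.9456 / 1.666 = 13.173 s.
Total = 0.9 + 13.173 = 14.073 s.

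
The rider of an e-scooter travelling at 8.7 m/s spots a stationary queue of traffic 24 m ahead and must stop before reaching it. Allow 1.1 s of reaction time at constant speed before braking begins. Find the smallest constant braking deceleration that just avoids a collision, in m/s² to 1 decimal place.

Required deceleration ≈ 2.6 m/s²

Distance covered during reaction = 8.7000 × 1.1 = 9.570 m.
Distance available for braking: 24 − 9.570 = 14.430 m.
v² = 2a·d ⇒ a = v²/(2d) = 8.7000² / (2 × 14.430) = 75.690 / 28.860 = 2.6227 m/s².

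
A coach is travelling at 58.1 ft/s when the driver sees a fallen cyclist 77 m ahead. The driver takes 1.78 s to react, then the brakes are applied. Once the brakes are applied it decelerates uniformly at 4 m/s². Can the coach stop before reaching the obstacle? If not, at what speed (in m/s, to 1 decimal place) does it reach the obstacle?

58.1 ft/s × 0.3048 = 17.7089 m/s.
Reaction distance = 17.7089 × 1.78 = 31.522 m.
Braking distance = v²/(2a) = 313.605 / 8.000 = 39.201 m.
Total stopping distance = 31.522 + 39.201 = 70.723 m, vs 77 m available — it stops with 77 − 70.723 = 6.277 m to spare.

Yes — it stops about 6.3 m short of the obstacle, so it never reaches it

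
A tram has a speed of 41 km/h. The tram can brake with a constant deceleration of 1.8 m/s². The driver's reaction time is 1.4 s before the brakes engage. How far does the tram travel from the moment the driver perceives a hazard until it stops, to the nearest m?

Total stopping distance ≈ 52 m

41 km/h ÷ 3.6 = 11.3889 m/s.
Reaction distance = v·t_r = 11.3889 × 1.4 = 15.944 m.
Braking distance = v²/(2a) = 11.3889² / (2 × 1.800) = 129.707 / 3.600 = 36.030 m.
Total = 15.944 + 36.030 = 51.974 m.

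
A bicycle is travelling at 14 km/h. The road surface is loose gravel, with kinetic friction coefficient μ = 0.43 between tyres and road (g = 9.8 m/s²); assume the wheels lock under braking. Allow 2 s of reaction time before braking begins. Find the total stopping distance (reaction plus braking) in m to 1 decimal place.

14 km/h ÷ 3.6 = 3.8889 m/s.
a = μg = 0.43 × 9.8 = 4.214 m/s².
Reaction distance = v·t_r = 3.8889 × 2 = 7.778 m.
Braking distance = v²/(2a) = 3.8889² / (2 × 4.214) = 15.124 / 8.428 = 1.794 m.
Total = 7.778 + 1.794 = 9.572 m.

Total stopping distance ≈ 9.6 m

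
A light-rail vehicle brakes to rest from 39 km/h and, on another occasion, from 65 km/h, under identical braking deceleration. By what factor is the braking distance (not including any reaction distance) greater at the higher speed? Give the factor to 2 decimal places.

Factor ≈ 2.78

Braking distance d = v²/(2a), so with a fixed, d ∝ v².
Factor = (65/39)² = 1.6667² = 2.7779.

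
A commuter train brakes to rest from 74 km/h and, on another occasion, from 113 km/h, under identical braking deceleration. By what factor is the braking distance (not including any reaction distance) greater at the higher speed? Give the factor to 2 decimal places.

Factor ≈ 2.33

Braking distance d = v²/(2a), so with a fixed, d ∝ v².
Factor = (113/74)² = 1.5270² = 2.3317.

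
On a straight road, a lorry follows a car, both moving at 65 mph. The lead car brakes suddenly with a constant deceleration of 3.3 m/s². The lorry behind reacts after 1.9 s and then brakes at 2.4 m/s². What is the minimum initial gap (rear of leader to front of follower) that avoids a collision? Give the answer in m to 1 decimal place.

65 mph × 0.44704 = 29.0576 m/s.
Leader travels v²/(2a_L) = 844.344 / 6.600 = 127.931 m before stopping.
Follower covers v·t_r = 29.0576 × 1.9 = 55.209 m while reacting, then v²/(2a_F) = 844.344 / 4.800 = 175.905 m while braking, for a total of 55.209 + 175.905 = 231.114 m.
Since a_F ≤ a_L and the follower starts braking later, the follower is never slower than the leader, so the closest approach is when both have stopped.
Minimum gap = 231.114 − 127.931 = 103.183 m.

Minimum gap ≈ 103.2 m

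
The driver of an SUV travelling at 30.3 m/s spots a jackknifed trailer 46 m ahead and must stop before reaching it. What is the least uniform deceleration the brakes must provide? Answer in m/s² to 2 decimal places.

v² = 2a·d ⇒ a = v²/(2d) = 30.3000² / (2 × 46.000) = 918.090 / 92.000 = 9.9792 m/s².

Required deceleration ≈ 9.98 m/s²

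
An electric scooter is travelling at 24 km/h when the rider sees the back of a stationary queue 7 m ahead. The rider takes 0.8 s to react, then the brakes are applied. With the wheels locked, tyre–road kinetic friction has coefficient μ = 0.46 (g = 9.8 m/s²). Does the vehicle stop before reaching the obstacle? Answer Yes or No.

24 km/h ÷ 3.6 = 6.6667 m/s.
a = μg = 0.46 × 9.8 = 4.508 m/s².
Reaction distance = 6.6667 × 0.8 = 5.333 m.
Braking distance = v²/(2a) = 44.445 / 9.016 = 4.930 m.
Total stopping distance = 5.333 + 4.930 = 10.263 m, vs 7 m available — it cannot stop in time and overshoots by 10.263 − 7 = 3.263 m.

No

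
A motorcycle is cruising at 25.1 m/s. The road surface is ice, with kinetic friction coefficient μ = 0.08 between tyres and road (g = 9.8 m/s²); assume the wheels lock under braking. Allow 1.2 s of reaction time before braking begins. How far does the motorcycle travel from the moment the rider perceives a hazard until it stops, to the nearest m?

Total stopping distance ≈ 432 m

a = μg = 0.08 × 9.8 = 0.784 m/s².
Reaction distance = v·t_r = 25.1000 × 1.2 = 30.120 m.
Braking distance = v²/(2a) = 25.1000² / (2 × 0.784) = 630.010 / 1.568 = 401.792 m.
Total = 30.120 + 401.792 = 431.912 m.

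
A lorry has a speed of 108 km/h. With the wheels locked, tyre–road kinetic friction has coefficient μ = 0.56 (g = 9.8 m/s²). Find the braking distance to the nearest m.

108 km/h ÷ 3.6 = 30.0000 m/s.
a = μg = 0.56 × 9.8 = 5.488 m/s².
Braking distance = v²/(2a) = 30.0000² / (2 × 5.488) = 900.000 / 10.976 = 81.997 m.

Braking distance ≈ 82 m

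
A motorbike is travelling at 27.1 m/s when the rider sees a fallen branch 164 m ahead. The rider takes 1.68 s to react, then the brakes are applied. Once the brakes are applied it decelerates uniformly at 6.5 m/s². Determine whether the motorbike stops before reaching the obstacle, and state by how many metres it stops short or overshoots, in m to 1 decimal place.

Yes — it stops 62.0 m short of the obstacle

Reaction distance = 27.1000 × 1.68 = 45.528 m.
Braking distance = v²/(2a) = 734.410 / 13.000 = 56.493 m.
Total stopping distance = 45.528 + 56.493 = 102.021 m, vs 164 m available — it stops with 164 − 102.021 = 61.979 m to spare.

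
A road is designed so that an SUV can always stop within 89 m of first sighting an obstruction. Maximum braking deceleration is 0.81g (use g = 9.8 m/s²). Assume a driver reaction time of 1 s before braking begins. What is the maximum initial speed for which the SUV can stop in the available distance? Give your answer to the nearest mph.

Maximum speed ≈ 68 mph

a = 0.81 × 9.8 = 7.938 m/s².
Stopping distance: v·t_r + v²/(2a) = 89 with t_r = 1 s and a = 7.938 m/s².
So v² + 15.876 v − 1412.96 = 0.
Positive root: v = −a·t_r + √((a·t_r)² + 2a·d) = −7.938 + √(63.012 + 1412.96) = 30.4804 m/s.
30.4804 m/s ÷ 0.44704 = 68.183 mph.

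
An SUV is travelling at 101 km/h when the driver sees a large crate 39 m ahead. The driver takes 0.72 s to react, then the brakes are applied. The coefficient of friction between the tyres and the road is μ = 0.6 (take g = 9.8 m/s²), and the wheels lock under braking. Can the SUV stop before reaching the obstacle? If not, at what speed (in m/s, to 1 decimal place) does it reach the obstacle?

101 km/h ÷ 3.6 = 28.0556 m/s.
a = μg = 0.6 × 9.8 = 5.880 m/s².
Reaction distance = 28.0556 × 0.72 = 20.200 m.
Braking distance needed to stop: v²/(2a) = 787.117 / 11.760 = 66.932 m, so total needed = 20.200 + 66.932 = 87.132 m > 39 m — it cannot stop.
Distance remaining when braking begins: 39 − 20.200 = 18.800 m.
v² = v₀² − 2a·d = 787.117 − 2 × 5.880 × 18.800 = 566.029 m²/s².
v = √566.029 = 23.791 m/s.

No — it strikes the obstacle at 23.8 m/s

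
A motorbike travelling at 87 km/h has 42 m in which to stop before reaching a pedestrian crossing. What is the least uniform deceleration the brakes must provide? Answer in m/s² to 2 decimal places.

87 km/h ÷ 3.6 = 24.1667 m/s.
v² = 2a·d ⇒ a = v²/(2d) = 24.1667² / (2 × 42.000) = 584.029 / 84.000 = 6.9527 m/s².

Required deceleration ≈ 6.95 m/s²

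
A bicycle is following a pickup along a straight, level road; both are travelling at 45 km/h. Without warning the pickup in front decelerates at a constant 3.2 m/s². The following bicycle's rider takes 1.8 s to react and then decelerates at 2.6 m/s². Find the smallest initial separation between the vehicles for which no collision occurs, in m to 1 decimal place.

45 km/h ÷ 3.6 = 12.5000 m/s.
Leader travels v²/(2a_L) = 156.250 / 6.400 = 24.414 m before stopping.
Follower covers v·t_r = 12.5000 × 1.8 = 22.500 m while reacting, then v²/(2a_F) = 156.250 / 5.200 = 30.048 m while braking, for a total of 22.500 + 30.048 = 52.548 m.
Since a_F ≤ a_L and the follower starts braking later, the follower is never slower than the leader, so the closest approach is when both have stopped.
Minimum gap = 52.548 − 24.414 = 28.134 m.

Minimum gap ≈ 28.1 m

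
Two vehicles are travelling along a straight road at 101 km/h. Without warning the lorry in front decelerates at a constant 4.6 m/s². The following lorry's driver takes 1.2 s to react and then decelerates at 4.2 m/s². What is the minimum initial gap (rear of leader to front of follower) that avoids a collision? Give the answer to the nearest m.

Minimum gap ≈ 42 m

101 km/h ÷ 3.6 = 28.0556 m/s.
Leader travels v²/(2a_L) = 787.117 / 9.200 = 85.556 m before stopping.
Follower covers v·t_r = 28.0556 × 1.2 = 33.667 m while reacting, then v²/(2a_F) = 787.117 / 8.400 = 93.704 m while braking, for a total of 33.667 + 93.704 = 127.371 m.
Since a_F ≤ a_L and the follower starts braking later, the follower is never slower than the leader, so the closest approach is when both have stopped.
Minimum gap = 127.371 − 85.556 = 41.815 m.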